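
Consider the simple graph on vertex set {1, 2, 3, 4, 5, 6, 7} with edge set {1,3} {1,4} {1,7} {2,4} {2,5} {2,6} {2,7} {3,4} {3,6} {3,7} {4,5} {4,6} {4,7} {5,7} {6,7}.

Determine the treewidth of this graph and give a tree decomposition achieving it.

The largest bag has 4 vertices, giving width 3; this decomposition certifies tw(G) ≤ 3. On the other hand G contains the 4-clique {1, 3, 4, 7}. A clique must lie in a single bag of any decomposition, so no decomposition can have width below 3. Hence tw(G) = 3 exactly.

Treewidth 3.
Bags: B1 = {3, 4, 6, 7}  B2 = {2, 4, 6, 7}  B3 = {2, 4, 5, 7}  B4 = {1, 3, 4, 7}
Tree: B1–B2, B2–B3, B1–B4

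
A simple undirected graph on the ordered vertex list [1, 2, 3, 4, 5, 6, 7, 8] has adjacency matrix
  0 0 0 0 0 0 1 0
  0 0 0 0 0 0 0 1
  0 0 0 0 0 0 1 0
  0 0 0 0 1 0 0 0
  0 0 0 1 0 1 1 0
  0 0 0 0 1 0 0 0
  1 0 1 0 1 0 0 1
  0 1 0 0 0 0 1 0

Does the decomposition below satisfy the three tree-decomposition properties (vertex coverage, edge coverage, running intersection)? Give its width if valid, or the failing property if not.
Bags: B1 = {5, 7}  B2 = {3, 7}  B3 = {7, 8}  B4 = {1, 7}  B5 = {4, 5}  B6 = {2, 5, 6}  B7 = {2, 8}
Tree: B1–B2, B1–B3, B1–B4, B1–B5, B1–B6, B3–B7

A tree decomposition must satisfy three properties: every vertex lies in some bag; for every edge, both endpoints lie together in some bag; and for every vertex, the bags containing it form a connected subtree. Here bags containing vertex 2 are not connected in the tree, so the decomposition is invalid.

No — bags containing vertex 2 are not connected in the tree.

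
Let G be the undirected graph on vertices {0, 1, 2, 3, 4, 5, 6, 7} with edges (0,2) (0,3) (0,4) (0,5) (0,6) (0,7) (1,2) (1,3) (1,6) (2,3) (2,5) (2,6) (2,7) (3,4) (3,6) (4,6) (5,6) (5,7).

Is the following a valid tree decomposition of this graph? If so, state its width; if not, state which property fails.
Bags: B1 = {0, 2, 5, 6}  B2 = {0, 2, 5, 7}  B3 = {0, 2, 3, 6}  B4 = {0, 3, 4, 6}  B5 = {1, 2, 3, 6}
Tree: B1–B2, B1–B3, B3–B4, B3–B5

Yes; width 3.

Every vertex of G appears in some bag (union = {0, 1, 2, 3, 4, 5, 6, 7}); every edge is covered by a bag; and for each vertex v the set of bags containing v is connected in the bag tree. The decomposition is therefore valid. The largest bag has 4 vertices, so the width is 3.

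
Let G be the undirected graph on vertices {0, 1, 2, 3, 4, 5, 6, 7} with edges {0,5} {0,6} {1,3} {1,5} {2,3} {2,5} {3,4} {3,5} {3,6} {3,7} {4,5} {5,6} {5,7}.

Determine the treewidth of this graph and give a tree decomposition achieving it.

Treewidth 2.
One optimal decomposition is:
Bags: B1 = {1, 3, 5}  B2 = {3, 5, 6}  B3 = {3, 5, 7}  B4 = {3, 4, 5}  B5 = {0, 5, 6}  B6 = {2, 3, 5}
Tree: B1–B2, B1–B3, B3–B4, B2–B5, B2–B6

Every bag has size at most 3, so the width is 3 − 1 = 2 and tw(G) ≤ 2. On the other hand G contains the 3-clique {0, 5, 6}. A clique must lie in a single bag of any decomposition, so no decomposition can have width below 2. Hence tw(G) = 2 exactly.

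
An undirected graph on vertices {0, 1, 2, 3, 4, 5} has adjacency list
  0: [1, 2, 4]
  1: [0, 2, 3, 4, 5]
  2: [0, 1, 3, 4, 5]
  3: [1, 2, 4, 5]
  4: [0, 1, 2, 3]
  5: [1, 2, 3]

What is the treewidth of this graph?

A width-3 tree decomposition is:
Bags: B1 = {1, 2, 3, 5}  B2 = {1, 2, 3, 4}  B3 = {0, 1, 2, 4}
Tree: B1–B2, B2–B3
Every bag has size at most 4, so the width is 4 − 1 = 3 and tw(G) ≤ 3. Conversely, {0, 1, 2, 4} is a clique of size 4, and the vertices of any clique must share a bag in every tree decomposition; so some bag has ≥ 4 vertices and tw(G) ≥ 3. The upper and lower bounds meet at 3, so that is the treewidth.

3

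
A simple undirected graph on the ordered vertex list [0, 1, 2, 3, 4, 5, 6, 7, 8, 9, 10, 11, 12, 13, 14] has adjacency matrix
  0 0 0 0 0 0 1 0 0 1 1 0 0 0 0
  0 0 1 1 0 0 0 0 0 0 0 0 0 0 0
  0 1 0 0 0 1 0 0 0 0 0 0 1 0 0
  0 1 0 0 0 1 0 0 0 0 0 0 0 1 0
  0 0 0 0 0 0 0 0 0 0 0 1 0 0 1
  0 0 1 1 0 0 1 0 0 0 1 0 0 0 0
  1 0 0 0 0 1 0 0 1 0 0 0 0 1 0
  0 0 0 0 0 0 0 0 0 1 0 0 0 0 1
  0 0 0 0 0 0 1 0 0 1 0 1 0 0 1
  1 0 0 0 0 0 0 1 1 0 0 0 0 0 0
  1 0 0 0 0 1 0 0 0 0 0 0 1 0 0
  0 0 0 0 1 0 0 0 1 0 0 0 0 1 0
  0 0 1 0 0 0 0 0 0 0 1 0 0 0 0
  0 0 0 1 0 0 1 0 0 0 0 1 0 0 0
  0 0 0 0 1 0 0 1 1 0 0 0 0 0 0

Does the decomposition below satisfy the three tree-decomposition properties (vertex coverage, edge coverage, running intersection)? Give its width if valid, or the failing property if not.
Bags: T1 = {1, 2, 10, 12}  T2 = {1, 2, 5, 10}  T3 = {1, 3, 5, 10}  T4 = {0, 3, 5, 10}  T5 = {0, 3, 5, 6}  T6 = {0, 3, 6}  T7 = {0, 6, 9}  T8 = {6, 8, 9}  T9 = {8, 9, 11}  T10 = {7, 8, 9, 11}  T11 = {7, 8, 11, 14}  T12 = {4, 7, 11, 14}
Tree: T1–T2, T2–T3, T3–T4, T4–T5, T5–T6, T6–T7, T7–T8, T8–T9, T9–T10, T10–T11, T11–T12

No — vertex 13 appears in no bag.

A tree decomposition must satisfy three properties: every vertex lies in some bag; for every edge, both endpoints lie together in some bag; and for every vertex, the bags containing it form a connected subtree. Here vertex 13 appears in no bag, so the decomposition is invalid.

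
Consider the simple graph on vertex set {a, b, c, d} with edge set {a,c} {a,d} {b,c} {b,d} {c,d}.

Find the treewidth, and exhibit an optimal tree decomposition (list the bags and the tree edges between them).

Treewidth 2.
One optimal decomposition is:
Bags: B1 = {b, c, d}  B2 = {a, c, d}
Tree: B1–B2

Each bag holds 3 vertices, so the decomposition has width 2, which upper-bounds the treewidth. For the lower bound, the 3 vertices {a, c, d} are pairwise adjacent, and any tree decomposition puts a clique entirely inside one bag — forcing width ≥ 2. The upper and lower bounds meet at 2, so that is the treewidth.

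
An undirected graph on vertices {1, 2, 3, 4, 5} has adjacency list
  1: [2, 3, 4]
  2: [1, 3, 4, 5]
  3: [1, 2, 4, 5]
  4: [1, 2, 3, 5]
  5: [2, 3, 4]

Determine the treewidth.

3

A width-3 tree decomposition is:
Bags: B1 = {2, 3, 4, 5}  B2 = {1, 2, 3, 4}
Tree: B1–B2
Each bag holds 4 vertices, so the decomposition has width 3, which upper-bounds the treewidth. For the lower bound, the 4 vertices {1, 2, 3, 4} are pairwise adjacent, and any tree decomposition puts a clique entirely inside one bag — forcing width ≥ 3. Therefore the treewidth is 3.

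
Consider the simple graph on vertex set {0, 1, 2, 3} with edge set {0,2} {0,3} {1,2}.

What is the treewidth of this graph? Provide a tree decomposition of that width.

Treewidth 1.
One optimal decomposition is:
Bags: B1 = {0, 3}  B2 = {0, 2}  B3 = {1, 2}
Tree: B1–B2, B2–B3

Each bag holds 2 vertices, so the decomposition has width 1, which upper-bounds the treewidth. G has an edge, so its treewidth is at least 1. Hence tw(G) = 1 exactly.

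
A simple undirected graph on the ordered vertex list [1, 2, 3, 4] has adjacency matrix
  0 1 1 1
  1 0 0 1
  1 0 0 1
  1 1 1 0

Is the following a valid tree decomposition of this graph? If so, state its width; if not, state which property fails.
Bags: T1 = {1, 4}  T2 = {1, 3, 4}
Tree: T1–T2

No — vertex 2 appears in no bag.

A tree decomposition must satisfy three properties: every vertex lies in some bag; for every edge, both endpoints lie together in some bag; and for every vertex, the bags containing it form a connected subtree. Here vertex 2 appears in no bag, so the decomposition is invalid.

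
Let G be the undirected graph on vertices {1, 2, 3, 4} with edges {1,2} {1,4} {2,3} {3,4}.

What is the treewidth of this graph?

A width-2 tree decomposition is:
Bags: B1 = {1, 3, 4}  B2 = {1, 2, 3}
Tree: B1–B2
Each bag holds 3 vertices, so the decomposition has width 2, which upper-bounds the treewidth. For the lower bound, G contains the cycle 1–4–3–2–1, so G is not a forest; only forests have treewidth ≤ 1, hence tw(G) ≥ 2. Hence tw(G) = 2 exactly.

2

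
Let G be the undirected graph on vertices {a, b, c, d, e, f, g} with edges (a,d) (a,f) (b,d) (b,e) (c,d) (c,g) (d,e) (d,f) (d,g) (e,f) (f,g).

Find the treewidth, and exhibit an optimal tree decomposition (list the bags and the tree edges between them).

Treewidth 2.
Bags: B1 = {d, e, f}  B2 = {b, d, e}  B3 = {a, d, f}  B4 = {d, f, g}  B5 = {c, d, g}
Tree: B1–B2, B1–B3, B3–B4, B4–B5

The largest bag has 3 vertices, giving width 2; this decomposition certifies tw(G) ≤ 2. On the other hand G contains the 3-clique {c, d, g}. A clique must lie in a single bag of any decomposition, so no decomposition can have width below 2. Combining the bounds, tw(G) = 2.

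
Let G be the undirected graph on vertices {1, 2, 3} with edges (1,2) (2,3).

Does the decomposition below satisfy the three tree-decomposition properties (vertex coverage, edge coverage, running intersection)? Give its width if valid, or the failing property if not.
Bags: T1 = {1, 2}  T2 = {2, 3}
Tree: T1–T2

Checking the three conditions: (i) the bags cover all of {1, 2, 3}; (ii) for each edge, some bag contains both endpoints; (iii) the bags containing any fixed vertex form a subtree. All hold, so the decomposition is valid with width 2 − 1 = 1.

Yes; width 1.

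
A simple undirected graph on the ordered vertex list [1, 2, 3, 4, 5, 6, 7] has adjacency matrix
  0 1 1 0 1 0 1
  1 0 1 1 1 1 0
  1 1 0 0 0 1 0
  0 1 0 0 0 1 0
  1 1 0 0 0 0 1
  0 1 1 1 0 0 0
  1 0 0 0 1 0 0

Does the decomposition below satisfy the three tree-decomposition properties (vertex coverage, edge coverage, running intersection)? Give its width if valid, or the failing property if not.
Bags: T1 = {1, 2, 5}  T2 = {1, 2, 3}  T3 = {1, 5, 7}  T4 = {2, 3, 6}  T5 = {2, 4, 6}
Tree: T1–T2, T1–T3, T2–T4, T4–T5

Yes; width 2.

Checking the three conditions: (i) the bags cover all of {1, 2, 3, 4, 5, 6, 7}; (ii) for each edge, some bag contains both endpoints; (iii) the bags containing any fixed vertex form a subtree. All hold, so the decomposition is valid with width 3 − 1 = 2.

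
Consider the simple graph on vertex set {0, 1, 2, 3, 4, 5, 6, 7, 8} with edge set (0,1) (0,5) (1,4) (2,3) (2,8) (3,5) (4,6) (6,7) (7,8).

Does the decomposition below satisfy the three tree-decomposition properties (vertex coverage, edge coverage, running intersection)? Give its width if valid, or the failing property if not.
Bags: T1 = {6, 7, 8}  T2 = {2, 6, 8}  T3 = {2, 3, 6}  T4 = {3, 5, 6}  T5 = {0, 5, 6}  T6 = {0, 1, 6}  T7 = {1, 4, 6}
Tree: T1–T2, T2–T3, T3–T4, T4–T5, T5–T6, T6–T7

Every vertex of G appears in some bag (union = {0, 1, 2, 3, 4, 5, 6, 7, 8}); every edge is covered by a bag; and for each vertex v the set of bags containing v is connected in the bag tree. The decomposition is therefore valid. The largest bag has 3 vertices, so the width is 2.

Yes; width 2.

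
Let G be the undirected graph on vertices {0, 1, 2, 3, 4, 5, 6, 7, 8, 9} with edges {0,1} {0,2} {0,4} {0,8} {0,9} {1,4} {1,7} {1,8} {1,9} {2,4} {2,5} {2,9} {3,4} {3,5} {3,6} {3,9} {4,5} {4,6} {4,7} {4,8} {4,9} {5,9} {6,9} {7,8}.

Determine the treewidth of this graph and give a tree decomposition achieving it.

Treewidth 3.
One such decomposition:
Bags: B1 = {2, 4, 5, 9}  B2 = {3, 4, 5, 9}  B3 = {0, 2, 4, 9}  B4 = {0, 1, 4, 9}  B5 = {3, 4, 6, 9}  B6 = {0, 1, 4, 8}  B7 = {1, 4, 7, 8}
Tree: B1–B2, B1–B3, B3–B4, B2–B5, B4–B6, B6–B7

The largest bag has 4 vertices, giving width 3; this decomposition certifies tw(G) ≤ 3. On the other hand G contains the 4-clique {0, 1, 4, 8}. A clique must lie in a single bag of any decomposition, so no decomposition can have width below 3. The upper and lower bounds meet at 3, so that is the treewidth.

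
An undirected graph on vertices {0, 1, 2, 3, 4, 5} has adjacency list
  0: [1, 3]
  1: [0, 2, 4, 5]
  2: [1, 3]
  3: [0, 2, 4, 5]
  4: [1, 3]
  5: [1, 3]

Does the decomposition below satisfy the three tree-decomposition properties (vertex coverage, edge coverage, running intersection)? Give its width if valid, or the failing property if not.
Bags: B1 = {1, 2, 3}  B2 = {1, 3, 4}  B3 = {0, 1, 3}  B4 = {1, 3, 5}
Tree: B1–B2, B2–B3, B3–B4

Every vertex of G appears in some bag (union = {0, 1, 2, 3, 4, 5}); every edge is covered by a bag; and for each vertex v the set of bags containing v is connected in the bag tree. The decomposition is therefore valid. The largest bag has 3 vertices, so the width is 2.

Yes; width 2.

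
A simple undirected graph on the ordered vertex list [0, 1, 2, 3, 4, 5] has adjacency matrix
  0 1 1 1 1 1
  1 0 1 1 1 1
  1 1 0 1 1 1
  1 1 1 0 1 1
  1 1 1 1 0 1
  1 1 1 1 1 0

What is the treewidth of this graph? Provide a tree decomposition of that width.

A single bag containing all 6 vertices is trivially a valid decomposition of width 5. On the other hand G contains the 6-clique {0, 1, 2, 3, 4, 5}. A clique must lie in a single bag of any decomposition, so no decomposition can have width below 5. Therefore the treewidth is 5.

Treewidth 5.
One optimal decomposition is:
Bags: B1 = {0, 1, 2, 3, 4, 5}
Tree: (single bag)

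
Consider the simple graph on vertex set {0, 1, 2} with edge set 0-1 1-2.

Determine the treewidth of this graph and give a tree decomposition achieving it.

Treewidth 1.
One optimal decomposition is:
Bags: B1 = {0, 1}  B2 = {1, 2}
Tree: B1–B2

Each bag holds 2 vertices, so the decomposition has width 1, which upper-bounds the treewidth. Any graph with an edge has treewidth ≥ 1, and G has the edge 0–1. Hence tw(G) = 1 exactly.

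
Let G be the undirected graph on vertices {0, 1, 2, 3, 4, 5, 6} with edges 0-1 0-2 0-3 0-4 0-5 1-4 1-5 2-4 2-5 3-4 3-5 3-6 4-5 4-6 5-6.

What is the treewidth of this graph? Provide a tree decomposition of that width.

Each bag holds 4 vertices, so the decomposition has width 3, which upper-bounds the treewidth. For the lower bound, the 4 vertices {0, 1, 4, 5} are pairwise adjacent, and any tree decomposition puts a clique entirely inside one bag — forcing width ≥ 3. Combining the bounds, tw(G) = 3.

Treewidth 3.
Bags: B1 = {0, 3, 4, 5}  B2 = {0, 1, 4, 5}  B3 = {3, 4, 5, 6}  B4 = {0, 2, 4, 5}
Tree: B1–B2, B1–B3, B2–B4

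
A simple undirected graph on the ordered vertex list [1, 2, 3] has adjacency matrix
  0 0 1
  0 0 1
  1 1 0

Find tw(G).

A width-1 tree decomposition is:
Bags: B1 = {2, 3}  B2 = {1, 3}
Tree: B1–B2
The largest bag has 2 vertices, giving width 1; this decomposition certifies tw(G) ≤ 1. Any graph with an edge has treewidth ≥ 1, and G has the edge 2–3. The upper and lower bounds meet at 1, so that is the treewidth.

1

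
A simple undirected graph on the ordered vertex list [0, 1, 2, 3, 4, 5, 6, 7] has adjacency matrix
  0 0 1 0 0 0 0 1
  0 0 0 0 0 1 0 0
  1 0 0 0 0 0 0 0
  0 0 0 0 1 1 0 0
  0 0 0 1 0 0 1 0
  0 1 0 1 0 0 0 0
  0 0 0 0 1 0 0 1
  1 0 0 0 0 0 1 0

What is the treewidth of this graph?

A width-1 tree decomposition is:
Bags: B1 = {0, 2}  B2 = {0, 7}  B3 = {6, 7}  B4 = {4, 6}  B5 = {3, 4}  B6 = {3, 5}  B7 = {1, 5}
Tree: B1–B2, B2–B3, B3–B4, B4–B5, B5–B6, B6–B7
The largest bag has 2 vertices, giving width 1; this decomposition certifies tw(G) ≤ 1. Any graph with an edge has treewidth ≥ 1, and G has the edge 2–0. The upper and lower bounds meet at 1, so that is the treewidth.

1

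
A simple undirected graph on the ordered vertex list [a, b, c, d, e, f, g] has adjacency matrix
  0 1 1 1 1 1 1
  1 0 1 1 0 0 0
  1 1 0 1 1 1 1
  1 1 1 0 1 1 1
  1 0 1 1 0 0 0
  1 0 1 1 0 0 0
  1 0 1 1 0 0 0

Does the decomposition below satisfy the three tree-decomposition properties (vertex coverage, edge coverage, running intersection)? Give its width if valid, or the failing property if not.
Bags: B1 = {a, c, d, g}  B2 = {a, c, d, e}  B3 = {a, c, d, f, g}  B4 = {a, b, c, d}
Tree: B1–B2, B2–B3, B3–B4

No — bags containing vertex g are not connected in the tree.

A tree decomposition must satisfy three properties: every vertex lies in some bag; for every edge, both endpoints lie together in some bag; and for every vertex, the bags containing it form a connected subtree. Here bags containing vertex g are not connected in the tree, so the decomposition is invalid.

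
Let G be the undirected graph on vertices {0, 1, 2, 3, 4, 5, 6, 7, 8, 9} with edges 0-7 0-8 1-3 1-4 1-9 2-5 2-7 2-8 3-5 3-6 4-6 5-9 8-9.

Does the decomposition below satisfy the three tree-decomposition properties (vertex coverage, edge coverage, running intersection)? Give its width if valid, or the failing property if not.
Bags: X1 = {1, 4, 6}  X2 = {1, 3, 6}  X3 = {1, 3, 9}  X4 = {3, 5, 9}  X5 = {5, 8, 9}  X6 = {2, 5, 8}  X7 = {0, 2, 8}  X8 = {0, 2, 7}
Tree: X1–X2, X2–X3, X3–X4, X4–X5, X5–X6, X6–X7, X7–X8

Checking the three conditions: (i) the bags cover all of {0, 1, 2, 3, 4, 5, 6, 7, 8, 9}; (ii) for each edge, some bag contains both endpoints; (iii) the bags containing any fixed vertex form a subtree. All hold, so the decomposition is valid with width 3 − 1 = 2.

Yes; width 2.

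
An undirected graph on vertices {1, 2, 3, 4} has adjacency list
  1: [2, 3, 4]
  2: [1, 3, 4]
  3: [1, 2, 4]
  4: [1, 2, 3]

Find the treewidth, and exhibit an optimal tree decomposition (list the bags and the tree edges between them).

With just one bag of size 4, the width is 4 − 1 = 3, so tw(G) ≤ 3. For the lower bound, the 4 vertices {1, 2, 3, 4} are pairwise adjacent, and any tree decomposition puts a clique entirely inside one bag — forcing width ≥ 3. Therefore the treewidth is 3.

Treewidth 3.
One optimal decomposition is:
Bags: B1 = {1, 2, 3, 4}
Tree: (single bag)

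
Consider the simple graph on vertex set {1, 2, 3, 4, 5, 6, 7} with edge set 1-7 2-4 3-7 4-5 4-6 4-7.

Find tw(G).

A width-1 tree decomposition is:
Bags: B1 = {4, 6}  B2 = {4, 7}  B3 = {4, 5}  B4 = {3, 7}  B5 = {1, 7}  B6 = {2, 4}
Tree: B1–B2, B2–B3, B2–B4, B4–B5, B2–B6
Every bag has size at most 2, so the width is 2 − 1 = 1 and tw(G) ≤ 1. Any graph with an edge has treewidth ≥ 1, and G has the edge 4–6. The upper and lower bounds meet at 1, so that is the treewidth.

1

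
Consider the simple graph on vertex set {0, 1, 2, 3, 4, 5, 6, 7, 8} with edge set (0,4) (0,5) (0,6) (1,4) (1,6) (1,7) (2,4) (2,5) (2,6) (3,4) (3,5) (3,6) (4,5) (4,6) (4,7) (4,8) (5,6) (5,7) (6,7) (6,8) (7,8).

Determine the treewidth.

A width-3 tree decomposition is:
Bags: B1 = {4, 5, 6, 7}  B2 = {3, 4, 5, 6}  B3 = {4, 6, 7, 8}  B4 = {2, 4, 5, 6}  B5 = {1, 4, 6, 7}  B6 = {0, 4, 5, 6}
Tree: B1–B2, B1–B3, B1–B4, B1–B5, B2–B6
The largest bag has 4 vertices, giving width 3; this decomposition certifies tw(G) ≤ 3. For the lower bound, the 4 vertices {4, 6, 7, 8} are pairwise adjacent, and any tree decomposition puts a clique entirely inside one bag — forcing width ≥ 3. Combining the bounds, tw(G) = 3.

3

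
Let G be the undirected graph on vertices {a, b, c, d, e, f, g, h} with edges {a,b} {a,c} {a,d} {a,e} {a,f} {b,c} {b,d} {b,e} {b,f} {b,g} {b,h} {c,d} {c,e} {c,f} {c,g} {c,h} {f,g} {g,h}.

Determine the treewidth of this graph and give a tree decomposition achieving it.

Every bag has size at most 4, so the width is 4 − 1 = 3 and tw(G) ≤ 3. On the other hand G contains the 4-clique {b, c, g, h}. A clique must lie in a single bag of any decomposition, so no decomposition can have width below 3. The upper and lower bounds meet at 3, so that is the treewidth.

Treewidth 3.
One optimal decomposition is:
Bags: B1 = {a, b, c, f}  B2 = {a, b, c, e}  B3 = {b, c, f, g}  B4 = {a, b, c, d}  B5 = {b, c, g, h}
Tree: B1–B2, B1–B3, B1–B4, B3–B5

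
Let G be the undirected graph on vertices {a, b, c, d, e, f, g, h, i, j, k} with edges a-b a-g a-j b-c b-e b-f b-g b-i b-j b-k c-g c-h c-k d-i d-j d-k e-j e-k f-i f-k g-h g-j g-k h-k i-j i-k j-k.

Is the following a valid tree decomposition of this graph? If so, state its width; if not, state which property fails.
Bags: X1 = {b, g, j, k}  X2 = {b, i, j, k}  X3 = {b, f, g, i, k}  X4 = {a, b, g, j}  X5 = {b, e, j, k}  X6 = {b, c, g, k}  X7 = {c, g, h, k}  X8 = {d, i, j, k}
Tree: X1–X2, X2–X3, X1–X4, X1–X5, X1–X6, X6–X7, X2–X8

No — bags containing vertex g are not connected in the tree.

A tree decomposition must satisfy three properties: every vertex lies in some bag; for every edge, both endpoints lie together in some bag; and for every vertex, the bags containing it form a connected subtree. Here bags containing vertex g are not connected in the tree, so the decomposition is invalid.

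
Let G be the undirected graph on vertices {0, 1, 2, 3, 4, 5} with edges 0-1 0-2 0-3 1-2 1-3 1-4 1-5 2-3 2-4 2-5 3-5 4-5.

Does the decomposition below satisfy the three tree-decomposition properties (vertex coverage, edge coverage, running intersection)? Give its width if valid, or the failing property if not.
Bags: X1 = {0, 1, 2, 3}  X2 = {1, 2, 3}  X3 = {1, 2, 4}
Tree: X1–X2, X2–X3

A tree decomposition must satisfy three properties: every vertex lies in some bag; for every edge, both endpoints lie together in some bag; and for every vertex, the bags containing it form a connected subtree. Here vertex 5 appears in no bag, so the decomposition is invalid.

No — vertex 5 appears in no bag.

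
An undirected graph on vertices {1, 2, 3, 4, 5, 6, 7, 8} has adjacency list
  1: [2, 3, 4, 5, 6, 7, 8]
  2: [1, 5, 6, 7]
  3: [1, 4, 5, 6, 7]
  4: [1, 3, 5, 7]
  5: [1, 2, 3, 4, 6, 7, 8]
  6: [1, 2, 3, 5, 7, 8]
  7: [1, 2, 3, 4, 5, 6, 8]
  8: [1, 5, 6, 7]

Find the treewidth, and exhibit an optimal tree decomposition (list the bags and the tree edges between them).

Each bag holds 5 vertices, so the decomposition has width 4, which upper-bounds the treewidth. For the lower bound, the 5 vertices {1, 3, 4, 5, 7} are pairwise adjacent, and any tree decomposition puts a clique entirely inside one bag — forcing width ≥ 4. Therefore the treewidth is 4.

Treewidth 4.
Bags: B1 = {1, 3, 4, 5, 7}  B2 = {1, 3, 5, 6, 7}  B3 = {1, 2, 5, 6, 7}  B4 = {1, 5, 6, 7, 8}
Tree: B1–B2, B2–B3, B2–B4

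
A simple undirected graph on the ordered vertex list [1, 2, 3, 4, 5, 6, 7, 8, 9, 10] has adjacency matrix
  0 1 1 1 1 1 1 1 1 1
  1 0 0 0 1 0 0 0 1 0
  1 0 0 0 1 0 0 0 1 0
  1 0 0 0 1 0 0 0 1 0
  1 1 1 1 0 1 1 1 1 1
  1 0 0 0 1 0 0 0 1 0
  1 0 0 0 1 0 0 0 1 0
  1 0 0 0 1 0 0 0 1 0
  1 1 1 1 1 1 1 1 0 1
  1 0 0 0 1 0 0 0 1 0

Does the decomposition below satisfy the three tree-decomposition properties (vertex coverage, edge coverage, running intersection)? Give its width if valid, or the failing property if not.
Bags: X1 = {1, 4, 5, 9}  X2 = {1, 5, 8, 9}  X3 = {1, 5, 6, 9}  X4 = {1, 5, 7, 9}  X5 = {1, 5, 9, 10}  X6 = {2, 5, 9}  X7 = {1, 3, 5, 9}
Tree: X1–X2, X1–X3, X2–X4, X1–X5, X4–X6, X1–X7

No — edge (1,2) lies in no bag.

A tree decomposition must satisfy three properties: every vertex lies in some bag; for every edge, both endpoints lie together in some bag; and for every vertex, the bags containing it form a connected subtree. Here edge (1,2) lies in no bag, so the decomposition is invalid.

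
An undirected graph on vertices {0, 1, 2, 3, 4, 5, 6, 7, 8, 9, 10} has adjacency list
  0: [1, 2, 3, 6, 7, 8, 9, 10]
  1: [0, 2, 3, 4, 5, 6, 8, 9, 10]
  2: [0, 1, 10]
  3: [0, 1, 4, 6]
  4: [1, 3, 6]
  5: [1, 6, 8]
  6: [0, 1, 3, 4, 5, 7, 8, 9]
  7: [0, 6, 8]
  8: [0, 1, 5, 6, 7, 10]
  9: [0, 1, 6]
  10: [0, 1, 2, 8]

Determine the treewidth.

A width-3 tree decomposition is:
Bags: B1 = {0, 1, 6, 8}  B2 = {0, 1, 8, 10}  B3 = {0, 6, 7, 8}  B4 = {0, 1, 3, 6}  B5 = {1, 3, 4, 6}  B6 = {1, 5, 6, 8}  B7 = {0, 1, 6, 9}  B8 = {0, 1, 2, 10}
Tree: B1–B2, B1–B3, B1–B4, B4–B5, B1–B6, B1–B7, B2–B8
Each bag holds 4 vertices, so the decomposition has width 3, which upper-bounds the treewidth. Conversely, {0, 1, 2, 10} is a clique of size 4, and the vertices of any clique must share a bag in every tree decomposition; so some bag has ≥ 4 vertices and tw(G) ≥ 3. The upper and lower bounds meet at 3, so that is the treewidth.

3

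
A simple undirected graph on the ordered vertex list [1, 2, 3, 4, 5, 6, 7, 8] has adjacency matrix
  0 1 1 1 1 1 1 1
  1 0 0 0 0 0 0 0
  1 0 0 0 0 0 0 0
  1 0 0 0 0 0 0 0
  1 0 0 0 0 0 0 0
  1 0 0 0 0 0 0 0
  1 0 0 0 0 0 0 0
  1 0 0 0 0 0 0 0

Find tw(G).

A width-1 tree decomposition is:
Bags: B1 = {1, 2}  B2 = {1, 3}  B3 = {1, 8}  B4 = {1, 4}  B5 = {1, 6}  B6 = {1, 7}  B7 = {1, 5}
Tree: B1–B2, B1–B3, B2–B4, B1–B5, B5–B6, B2–B7
Every bag has size at most 2, so the width is 2 − 1 = 1 and tw(G) ≤ 1. Since G has at least one edge (e.g. 1–2), it is not an edgeless graph, so tw(G) ≥ 1. The upper and lower bounds meet at 1, so that is the treewidth.

1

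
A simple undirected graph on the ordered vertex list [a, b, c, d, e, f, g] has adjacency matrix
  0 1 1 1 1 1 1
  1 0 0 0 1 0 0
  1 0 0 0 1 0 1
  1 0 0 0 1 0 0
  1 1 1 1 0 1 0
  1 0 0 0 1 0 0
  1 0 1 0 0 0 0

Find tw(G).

A width-2 tree decomposition is:
Bags: B1 = {a, e, f}  B2 = {a, b, e}  B3 = {a, c, e}  B4 = {a, c, g}  B5 = {a, d, e}
Tree: B1–B2, B1–B3, B3–B4, B2–B5
Each bag holds 3 vertices, so the decomposition has width 2, which upper-bounds the treewidth. Conversely, {a, c, g} is a clique of size 3, and the vertices of any clique must share a bag in every tree decomposition; so some bag has ≥ 3 vertices and tw(G) ≥ 2. Therefore the treewidth is 2.

2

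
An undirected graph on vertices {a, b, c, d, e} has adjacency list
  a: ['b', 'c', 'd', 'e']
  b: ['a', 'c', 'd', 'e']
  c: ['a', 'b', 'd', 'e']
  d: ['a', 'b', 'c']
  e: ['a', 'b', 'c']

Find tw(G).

3

A width-3 tree decomposition is:
Bags: B1 = {a, b, c, d}  B2 = {a, b, c, e}
Tree: B1–B2
Every bag has size at most 4, so the width is 4 − 1 = 3 and tw(G) ≤ 3. Conversely, {a, b, c, d} is a clique of size 4, and the vertices of any clique must share a bag in every tree decomposition; so some bag has ≥ 4 vertices and tw(G) ≥ 3. Combining the bounds, tw(G) = 3.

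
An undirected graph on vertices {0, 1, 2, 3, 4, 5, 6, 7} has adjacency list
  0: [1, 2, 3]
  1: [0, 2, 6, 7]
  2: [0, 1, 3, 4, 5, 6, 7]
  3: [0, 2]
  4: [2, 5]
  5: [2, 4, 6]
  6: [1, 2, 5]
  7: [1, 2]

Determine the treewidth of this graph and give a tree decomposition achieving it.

Every bag has size at most 3, so the width is 3 − 1 = 2 and tw(G) ≤ 2. Conversely, {0, 1, 2} is a clique of size 3, and the vertices of any clique must share a bag in every tree decomposition; so some bag has ≥ 3 vertices and tw(G) ≥ 2. Therefore the treewidth is 2.

Treewidth 2.
One optimal decomposition is:
Bags: B1 = {2, 5, 6}  B2 = {2, 4, 5}  B3 = {1, 2, 6}  B4 = {0, 1, 2}  B5 = {1, 2, 7}  B6 = {0, 2, 3}
Tree: B1–B2, B1–B3, B3–B4, B4–B5, B4–B6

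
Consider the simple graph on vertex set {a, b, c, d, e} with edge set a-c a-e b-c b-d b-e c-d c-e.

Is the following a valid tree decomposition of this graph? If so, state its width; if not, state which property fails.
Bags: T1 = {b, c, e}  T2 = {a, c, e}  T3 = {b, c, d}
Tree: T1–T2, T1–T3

Vertex coverage: the bags together contain {a, b, c, d, e}, the full vertex set. Edge coverage: each edge of G has both endpoints in at least one bag. Running intersection: for every vertex, the bags containing it form a connected subtree. All three properties hold, so this is a valid tree decomposition of width max|bag| − 1 = 2, and hence tw(G) ≤ 2.

Yes; width 2.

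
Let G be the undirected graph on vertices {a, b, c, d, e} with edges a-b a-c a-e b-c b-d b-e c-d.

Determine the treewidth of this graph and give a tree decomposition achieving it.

Treewidth 2.
One such decomposition:
Bags: B1 = {a, b, c}  B2 = {a, b, e}  B3 = {b, c, d}
Tree: B1–B2, B1–B3

Each bag holds 3 vertices, so the decomposition has width 2, which upper-bounds the treewidth. On the other hand G contains the 3-clique {a, b, e}. A clique must lie in a single bag of any decomposition, so no decomposition can have width below 2. Hence tw(G) = 2 exactly.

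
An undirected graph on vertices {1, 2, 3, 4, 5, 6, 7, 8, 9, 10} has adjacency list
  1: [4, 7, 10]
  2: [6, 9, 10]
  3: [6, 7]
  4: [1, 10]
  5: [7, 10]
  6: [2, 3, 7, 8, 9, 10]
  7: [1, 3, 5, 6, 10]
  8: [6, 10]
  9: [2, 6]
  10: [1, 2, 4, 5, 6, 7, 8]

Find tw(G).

2

A width-2 tree decomposition is:
Bags: B1 = {6, 7, 10}  B2 = {1, 7, 10}  B3 = {2, 6, 10}  B4 = {5, 7, 10}  B5 = {2, 6, 9}  B6 = {1, 4, 10}  B7 = {3, 6, 7}  B8 = {6, 8, 10}
Tree: B1–B2, B1–B3, B1–B4, B3–B5, B2–B6, B1–B7, B3–B8
The largest bag has 3 vertices, giving width 2; this decomposition certifies tw(G) ≤ 2. Conversely, {2, 6, 9} is a clique of size 3, and the vertices of any clique must share a bag in every tree decomposition; so some bag has ≥ 3 vertices and tw(G) ≥ 2. Combining the bounds, tw(G) = 2.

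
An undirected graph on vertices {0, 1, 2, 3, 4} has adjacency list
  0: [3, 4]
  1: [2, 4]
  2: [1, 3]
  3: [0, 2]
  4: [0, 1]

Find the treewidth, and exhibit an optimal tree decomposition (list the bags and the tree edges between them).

Treewidth 2.
One such decomposition:
Bags: B1 = {1, 2, 4}  B2 = {0, 2, 4}  B3 = {0, 2, 3}
Tree: B1–B2, B2–B3

Each bag holds 3 vertices, so the decomposition has width 2, which upper-bounds the treewidth. The edges 2–1–4–0–3–2 form a cycle, so G is not a tree and its treewidth is at least 2. Hence tw(G) = 2 exactly.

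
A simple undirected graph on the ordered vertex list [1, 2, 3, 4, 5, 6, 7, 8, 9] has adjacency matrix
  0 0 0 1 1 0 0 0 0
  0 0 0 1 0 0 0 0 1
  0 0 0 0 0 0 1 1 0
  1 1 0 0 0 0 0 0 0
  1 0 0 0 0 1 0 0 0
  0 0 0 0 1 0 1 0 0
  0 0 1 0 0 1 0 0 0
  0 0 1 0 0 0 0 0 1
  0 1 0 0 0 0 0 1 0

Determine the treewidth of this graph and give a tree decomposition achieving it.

The largest bag has 3 vertices, giving width 2; this decomposition certifies tw(G) ≤ 2. For the lower bound, G contains the cycle 7–6–5–1–4–2–9–8–3–7, so G is not a forest; only forests have treewidth ≤ 1, hence tw(G) ≥ 2. The upper and lower bounds meet at 2, so that is the treewidth.

Treewidth 2.
Bags: B1 = {5, 6, 7}  B2 = {1, 5, 7}  B3 = {1, 4, 7}  B4 = {2, 4, 7}  B5 = {2, 7, 9}  B6 = {7, 8, 9}  B7 = {3, 7, 8}
Tree: B1–B2, B2–B3, B3–B4, B4–B5, B5–B6, B6–B7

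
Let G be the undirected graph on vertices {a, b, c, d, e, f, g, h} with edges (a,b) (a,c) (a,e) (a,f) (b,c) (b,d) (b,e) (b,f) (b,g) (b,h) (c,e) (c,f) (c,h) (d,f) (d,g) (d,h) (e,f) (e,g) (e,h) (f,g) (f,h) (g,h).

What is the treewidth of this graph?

A width-4 tree decomposition is:
Bags: B1 = {b, c, e, f, h}  B2 = {b, e, f, g, h}  B3 = {b, d, f, g, h}  B4 = {a, b, c, e, f}
Tree: B1–B2, B2–B3, B1–B4
The largest bag has 5 vertices, giving width 4; this decomposition certifies tw(G) ≤ 4. On the other hand G contains the 5-clique {b, d, f, g, h}. A clique must lie in a single bag of any decomposition, so no decomposition can have width below 4. Combining the bounds, tw(G) = 4.

4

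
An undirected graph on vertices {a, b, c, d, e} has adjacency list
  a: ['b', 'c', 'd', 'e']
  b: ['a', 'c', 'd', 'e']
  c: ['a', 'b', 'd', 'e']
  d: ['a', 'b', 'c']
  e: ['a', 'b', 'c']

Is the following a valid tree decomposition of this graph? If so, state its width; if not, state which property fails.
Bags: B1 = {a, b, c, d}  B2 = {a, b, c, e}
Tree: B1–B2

Vertex coverage: the bags together contain {a, b, c, d, e}, the full vertex set. Edge coverage: each edge of G has both endpoints in at least one bag. Running intersection: for every vertex, the bags containing it form a connected subtree. All three properties hold, so this is a valid tree decomposition of width max|bag| − 1 = 3, and hence tw(G) ≤ 3.

Yes; width 3.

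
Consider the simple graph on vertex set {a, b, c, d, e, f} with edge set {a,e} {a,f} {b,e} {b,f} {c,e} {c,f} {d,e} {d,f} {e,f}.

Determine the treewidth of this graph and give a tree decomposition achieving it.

Treewidth 2.
One such decomposition:
Bags: B1 = {a, e, f}  B2 = {b, e, f}  B3 = {c, e, f}  B4 = {d, e, f}
Tree: B1–B2, B2–B3, B3–B4

Every bag has size at most 3, so the width is 3 − 1 = 2 and tw(G) ≤ 2. On the other hand G contains the 3-clique {d, e, f}. A clique must lie in a single bag of any decomposition, so no decomposition can have width below 2. Hence tw(G) = 2 exactly.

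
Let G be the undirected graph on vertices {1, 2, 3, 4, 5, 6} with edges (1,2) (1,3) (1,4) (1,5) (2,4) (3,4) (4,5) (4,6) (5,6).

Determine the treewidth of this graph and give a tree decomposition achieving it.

Treewidth 2.
Bags: B1 = {1, 4, 5}  B2 = {4, 5, 6}  B3 = {1, 3, 4}  B4 = {1, 2, 4}
Tree: B1–B2, B1–B3, B3–B4

Every bag has size at most 3, so the width is 3 − 1 = 2 and tw(G) ≤ 2. For the lower bound, the 3 vertices {1, 2, 4} are pairwise adjacent, and any tree decomposition puts a clique entirely inside one bag — forcing width ≥ 2. Therefore the treewidth is 2.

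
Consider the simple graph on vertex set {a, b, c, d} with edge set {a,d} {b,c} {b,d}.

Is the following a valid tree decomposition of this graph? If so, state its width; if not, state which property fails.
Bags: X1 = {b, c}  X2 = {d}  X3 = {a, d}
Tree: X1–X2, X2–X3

No — edge (b,d) lies in no bag.

A tree decomposition must satisfy three properties: every vertex lies in some bag; for every edge, both endpoints lie together in some bag; and for every vertex, the bags containing it form a connected subtree. Here edge (b,d) lies in no bag, so the decomposition is invalid.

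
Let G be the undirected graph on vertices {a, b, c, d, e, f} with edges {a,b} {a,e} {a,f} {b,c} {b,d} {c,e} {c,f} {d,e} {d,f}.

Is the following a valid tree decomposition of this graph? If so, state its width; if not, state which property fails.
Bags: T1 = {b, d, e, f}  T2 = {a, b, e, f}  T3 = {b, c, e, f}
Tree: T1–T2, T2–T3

Vertex coverage: the bags together contain {a, b, c, d, e, f}, the full vertex set. Edge coverage: each edge of G has both endpoints in at least one bag. Running intersection: for every vertex, the bags containing it form a connected subtree. All three properties hold, so this is a valid tree decomposition of width max|bag| − 1 = 3, and hence tw(G) ≤ 3.

Yes; width 3.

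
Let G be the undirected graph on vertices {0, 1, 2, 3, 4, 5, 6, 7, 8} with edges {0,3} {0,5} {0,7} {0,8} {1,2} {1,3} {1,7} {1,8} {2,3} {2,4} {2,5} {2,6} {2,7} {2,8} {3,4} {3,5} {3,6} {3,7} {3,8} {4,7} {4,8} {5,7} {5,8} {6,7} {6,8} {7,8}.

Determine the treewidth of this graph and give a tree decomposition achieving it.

Each bag holds 5 vertices, so the decomposition has width 4, which upper-bounds the treewidth. Conversely, {0, 3, 5, 7, 8} is a clique of size 5, and the vertices of any clique must share a bag in every tree decomposition; so some bag has ≥ 5 vertices and tw(G) ≥ 4. Therefore the treewidth is 4.

Treewidth 4.
Bags: B1 = {2, 3, 5, 7, 8}  B2 = {2, 3, 6, 7, 8}  B3 = {1, 2, 3, 7, 8}  B4 = {0, 3, 5, 7, 8}  B5 = {2, 3, 4, 7, 8}
Tree: B1–B2, B2–B3, B1–B4, B1–B5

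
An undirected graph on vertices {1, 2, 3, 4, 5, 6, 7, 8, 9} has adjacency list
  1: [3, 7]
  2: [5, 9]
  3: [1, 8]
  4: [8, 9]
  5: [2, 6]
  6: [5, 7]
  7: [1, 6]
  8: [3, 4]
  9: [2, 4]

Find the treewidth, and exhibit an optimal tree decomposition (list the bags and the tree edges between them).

Treewidth 2.
One such decomposition:
Bags: B1 = {2, 5, 9}  B2 = {4, 5, 9}  B3 = {4, 5, 8}  B4 = {3, 5, 8}  B5 = {1, 3, 5}  B6 = {1, 5, 7}  B7 = {5, 6, 7}
Tree: B1–B2, B2–B3, B3–B4, B4–B5, B5–B6, B6–B7

Each bag holds 3 vertices, so the decomposition has width 2, which upper-bounds the treewidth. Since 5–2–9–4–8–3–1–7–6–5 is a cycle in G, G is not acyclic. Forests are exactly the graphs of treewidth ≤ 1, so tw(G) ≥ 2. Hence tw(G) = 2 exactly.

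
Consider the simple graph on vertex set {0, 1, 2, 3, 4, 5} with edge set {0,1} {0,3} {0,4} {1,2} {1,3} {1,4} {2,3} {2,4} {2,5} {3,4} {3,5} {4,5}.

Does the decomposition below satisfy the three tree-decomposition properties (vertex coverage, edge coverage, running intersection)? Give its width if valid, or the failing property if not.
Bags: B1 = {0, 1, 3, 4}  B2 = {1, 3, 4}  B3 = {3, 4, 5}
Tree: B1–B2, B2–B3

A tree decomposition must satisfy three properties: every vertex lies in some bag; for every edge, both endpoints lie together in some bag; and for every vertex, the bags containing it form a connected subtree. Here vertex 2 appears in no bag, so the decomposition is invalid.

No — vertex 2 appears in no bag.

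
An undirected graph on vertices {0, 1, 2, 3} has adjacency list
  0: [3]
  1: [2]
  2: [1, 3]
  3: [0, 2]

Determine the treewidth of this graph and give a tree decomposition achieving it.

Every bag has size at most 2, so the width is 2 − 1 = 1 and tw(G) ≤ 1. G has an edge, so its treewidth is at least 1. The upper and lower bounds meet at 1, so that is the treewidth.

Treewidth 1.
Bags: B1 = {1, 2}  B2 = {2, 3}  B3 = {0, 3}
Tree: B1–B2, B2–B3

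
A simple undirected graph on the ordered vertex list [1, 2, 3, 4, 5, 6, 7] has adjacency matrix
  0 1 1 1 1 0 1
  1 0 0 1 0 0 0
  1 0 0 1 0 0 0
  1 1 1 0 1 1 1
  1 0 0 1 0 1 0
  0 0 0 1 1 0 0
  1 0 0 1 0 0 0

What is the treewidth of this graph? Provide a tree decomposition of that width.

Treewidth 2.
Bags: B1 = {1, 3, 4}  B2 = {1, 4, 5}  B3 = {1, 4, 7}  B4 = {4, 5, 6}  B5 = {1, 2, 4}
Tree: B1–B2, B1–B3, B2–B4, B3–B5

Each bag holds 3 vertices, so the decomposition has width 2, which upper-bounds the treewidth. On the other hand G contains the 3-clique {1, 2, 4}. A clique must lie in a single bag of any decomposition, so no decomposition can have width below 2. The upper and lower bounds meet at 2, so that is the treewidth.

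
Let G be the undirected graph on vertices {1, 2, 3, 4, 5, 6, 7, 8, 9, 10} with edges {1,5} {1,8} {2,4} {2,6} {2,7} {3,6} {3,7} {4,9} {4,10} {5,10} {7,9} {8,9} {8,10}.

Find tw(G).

2

A width-2 tree decomposition is:
Bags: B1 = {1, 5, 10}  B2 = {1, 8, 10}  B3 = {4, 8, 10}  B4 = {4, 8, 9}  B5 = {2, 4, 9}  B6 = {2, 7, 9}  B7 = {2, 6, 7}  B8 = {3, 6, 7}
Tree: B1–B2, B2–B3, B3–B4, B4–B5, B5–B6, B6–B7, B7–B8
Every bag has size at most 3, so the width is 3 − 1 = 2 and tw(G) ≤ 2. The edges 5–1–8–10–5 form a cycle, so G is not a tree and its treewidth is at least 2. The upper and lower bounds meet at 2, so that is the treewidth.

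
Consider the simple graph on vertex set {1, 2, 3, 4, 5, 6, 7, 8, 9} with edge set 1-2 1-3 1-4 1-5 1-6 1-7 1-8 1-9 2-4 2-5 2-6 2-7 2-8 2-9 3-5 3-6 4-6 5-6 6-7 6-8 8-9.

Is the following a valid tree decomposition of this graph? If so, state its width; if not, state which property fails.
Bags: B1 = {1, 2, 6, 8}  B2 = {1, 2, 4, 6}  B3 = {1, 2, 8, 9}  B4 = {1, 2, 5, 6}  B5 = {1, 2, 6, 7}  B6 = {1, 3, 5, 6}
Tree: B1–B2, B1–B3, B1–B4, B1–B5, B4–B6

Vertex coverage: the bags together contain {1, 2, 3, 4, 5, 6, 7, 8, 9}, the full vertex set. Edge coverage: each edge of G has both endpoints in at least one bag. Running intersection: for every vertex, the bags containing it form a connected subtree. All three properties hold, so this is a valid tree decomposition of width max|bag| − 1 = 3, and hence tw(G) ≤ 3.

Yes; width 3.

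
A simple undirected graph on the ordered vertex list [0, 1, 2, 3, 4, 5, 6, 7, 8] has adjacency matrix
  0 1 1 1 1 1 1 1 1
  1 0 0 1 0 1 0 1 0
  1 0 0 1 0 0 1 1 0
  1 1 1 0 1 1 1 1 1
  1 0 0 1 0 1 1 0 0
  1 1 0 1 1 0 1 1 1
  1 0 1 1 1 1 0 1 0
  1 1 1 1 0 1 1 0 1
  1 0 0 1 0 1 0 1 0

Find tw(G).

4

A width-4 tree decomposition is:
Bags: B1 = {0, 3, 5, 6, 7}  B2 = {0, 3, 5, 7, 8}  B3 = {0, 2, 3, 6, 7}  B4 = {0, 3, 4, 5, 6}  B5 = {0, 1, 3, 5, 7}
Tree: B1–B2, B1–B3, B1–B4, B2–B5
Every bag has size at most 5, so the width is 5 − 1 = 4 and tw(G) ≤ 4. For the lower bound, the 5 vertices {0, 2, 3, 6, 7} are pairwise adjacent, and any tree decomposition puts a clique entirely inside one bag — forcing width ≥ 4. Combining the bounds, tw(G) = 4.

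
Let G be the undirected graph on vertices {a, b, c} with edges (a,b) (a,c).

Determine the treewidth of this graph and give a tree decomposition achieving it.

Treewidth 1.
Bags: B1 = {a, c}  B2 = {a, b}
Tree: B1–B2

Every bag has size at most 2, so the width is 2 − 1 = 1 and tw(G) ≤ 1. G has an edge, so its treewidth is at least 1. The upper and lower bounds meet at 1, so that is the treewidth.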